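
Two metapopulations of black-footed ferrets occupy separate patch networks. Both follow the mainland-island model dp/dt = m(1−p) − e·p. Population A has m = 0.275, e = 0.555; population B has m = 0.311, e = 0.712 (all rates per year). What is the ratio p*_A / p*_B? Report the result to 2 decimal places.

1.09

A: p*_A = m/(m+e) = 0.275/0.8300 = 0.3313.
B: p*_B = 0.311/1.0230 = 0.3040.
p*_A / p*_B = 0.3313/0.3040 = 1.0899.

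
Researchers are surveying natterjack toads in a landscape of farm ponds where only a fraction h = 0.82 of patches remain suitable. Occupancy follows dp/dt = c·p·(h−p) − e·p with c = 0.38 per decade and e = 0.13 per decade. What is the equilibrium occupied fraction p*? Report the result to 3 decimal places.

Setting dp/dt = 0 and dividing by p* gives c·(h−p*) = e.
So p* = h − e/c = 0.82 − 0.13/0.38 = 0.82 − 0.3421 = 0.4779.

0.478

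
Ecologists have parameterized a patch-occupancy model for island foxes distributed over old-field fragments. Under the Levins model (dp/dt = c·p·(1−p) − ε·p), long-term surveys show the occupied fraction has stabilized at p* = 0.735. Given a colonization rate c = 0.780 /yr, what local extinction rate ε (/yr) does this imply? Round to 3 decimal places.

0.207

At equilibrium c(1−p*) = ε.
ε = 0.780 × (1 − 0.735) = 0.780 × 0.2650 = 0.2067.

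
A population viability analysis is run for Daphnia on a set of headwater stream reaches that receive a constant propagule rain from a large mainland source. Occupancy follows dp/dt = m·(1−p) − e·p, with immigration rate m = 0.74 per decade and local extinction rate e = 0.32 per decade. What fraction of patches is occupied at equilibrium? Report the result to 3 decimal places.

0.698

At equilibrium the propagule rain into empty patches balances local extinction: m(1−p*) = e·p*.
p* = m/(m+e) = 0.74/(0.74+0.32) = 0.74/1.0600 = 0.6981.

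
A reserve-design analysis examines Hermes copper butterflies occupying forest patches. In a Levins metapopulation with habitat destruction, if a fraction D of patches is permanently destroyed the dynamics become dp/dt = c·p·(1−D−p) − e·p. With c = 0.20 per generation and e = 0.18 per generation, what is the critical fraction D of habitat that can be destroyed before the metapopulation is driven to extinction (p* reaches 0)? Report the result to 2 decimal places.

The nontrivial equilibrium is p* = (1−D) − e/c; extinction occurs when this hits zero.
So D_crit = 1 − e/c = 1 − 0.18/0.20 = 1 − 0.9000 = 0.1000.
This equals the undisturbed p*, a classic result of Lande's extension.

0.10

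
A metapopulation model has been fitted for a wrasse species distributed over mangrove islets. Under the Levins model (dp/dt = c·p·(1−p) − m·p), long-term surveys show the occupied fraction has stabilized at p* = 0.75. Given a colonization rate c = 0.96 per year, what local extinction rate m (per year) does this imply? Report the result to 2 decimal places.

0.24

At equilibrium c(1−p*) = m.
m = 0.96 × (1 − 0.75) = 0.96 × 0.2500 = 0.2400.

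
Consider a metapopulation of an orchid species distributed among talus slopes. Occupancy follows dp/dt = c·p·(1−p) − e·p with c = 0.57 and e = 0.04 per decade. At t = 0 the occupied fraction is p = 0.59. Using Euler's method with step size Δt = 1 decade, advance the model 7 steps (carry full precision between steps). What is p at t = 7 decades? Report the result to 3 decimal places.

Update rule: p ← p + [c·p·(1−p) − e·p]·Δt with Δt = 1.
t = 1: p = 0.59000 + (+0.11428) = 0.70428
t = 2: p = 0.70428 + (+0.09054) = 0.79482
t = 3: p = 0.79482 + (+0.06116) = 0.85599
t = 4: p = 0.85599 + (+0.03603) = 0.89201
t = 5: p = 0.89201 + (+0.01923) = 0.91124
t = 6: p = 0.91124 + (+0.00965) = 0.92089
t = 7: p = 0.92089 + (+0.00469) = 0.92558

0.926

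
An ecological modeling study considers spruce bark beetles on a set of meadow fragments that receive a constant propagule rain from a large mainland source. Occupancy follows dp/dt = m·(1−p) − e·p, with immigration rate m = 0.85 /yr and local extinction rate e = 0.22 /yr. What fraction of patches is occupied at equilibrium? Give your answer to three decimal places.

0.794

Setting dp/dt = 0: m − m·p* = e·p*, so m = (m+e)·p*.
p* = m/(m+e) = 0.85/(0.85+0.22) = 0.85/1.0700 = 0.7944.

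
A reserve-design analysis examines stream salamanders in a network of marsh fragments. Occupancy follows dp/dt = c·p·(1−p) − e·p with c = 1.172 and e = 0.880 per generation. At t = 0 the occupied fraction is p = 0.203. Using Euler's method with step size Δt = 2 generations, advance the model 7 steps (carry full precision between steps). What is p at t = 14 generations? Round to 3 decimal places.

0.249

Update rule: p ← p + [c·p·(1−p) − e·p]·Δt with Δt = 2.
step 1: Δp = +0.02196, p = 0.22496
step 2: Δp = +0.01275, p = 0.23771
step 3: Δp = +0.00637, p = 0.24408
step 4: Δp = +0.00290, p = 0.24698
step 5: Δp = +0.00125, p = 0.24823
step 6: Δp = +0.00053, p = 0.24877
step 7: Δp = +0.00022, p = 0.24899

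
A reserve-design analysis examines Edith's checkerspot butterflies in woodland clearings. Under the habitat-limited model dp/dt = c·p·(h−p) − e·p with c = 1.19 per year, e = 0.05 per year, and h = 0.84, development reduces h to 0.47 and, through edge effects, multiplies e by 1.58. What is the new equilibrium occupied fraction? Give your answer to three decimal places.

Before: p* = h − e/c = 0.84 − 0.05/1.19 = 0.84 − 0.0420 = 0.7980.
After: c = 1.19, e = 0.079, h = 0.47; p* = 0.47 − 0.079/1.19 = 0.4036.

0.404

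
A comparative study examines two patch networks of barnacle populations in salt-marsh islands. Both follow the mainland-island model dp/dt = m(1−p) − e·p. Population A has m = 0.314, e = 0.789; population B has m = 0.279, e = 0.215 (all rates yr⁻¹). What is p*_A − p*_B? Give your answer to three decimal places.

A: p*_A = m/(m+e) = 0.314/1.1030 = 0.2847.
B: p*_B = 0.279/0.4940 = 0.5648.
p*_A − p*_B = 0.2847 − 0.5648 = -0.2801.

-0.280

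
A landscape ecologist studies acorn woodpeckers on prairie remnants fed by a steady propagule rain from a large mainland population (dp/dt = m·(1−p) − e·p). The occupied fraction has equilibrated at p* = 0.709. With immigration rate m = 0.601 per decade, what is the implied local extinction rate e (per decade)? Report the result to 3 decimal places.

At equilibrium m(1−p*) = e·p*, so e = m(1−p*)/p*.
e = 0.601 × 0.2910 / 0.709 = 0.2467.

0.247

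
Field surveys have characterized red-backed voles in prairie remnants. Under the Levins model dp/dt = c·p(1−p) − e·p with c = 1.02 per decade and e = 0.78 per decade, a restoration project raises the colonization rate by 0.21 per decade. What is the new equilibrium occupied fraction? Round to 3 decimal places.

0.366

Before: p* = 1 − 0.78/1.02 = 0.2353.
After the change, c = 1.23, e = 0.78, so p* = 1 − 0.78/1.23 = 0.3659.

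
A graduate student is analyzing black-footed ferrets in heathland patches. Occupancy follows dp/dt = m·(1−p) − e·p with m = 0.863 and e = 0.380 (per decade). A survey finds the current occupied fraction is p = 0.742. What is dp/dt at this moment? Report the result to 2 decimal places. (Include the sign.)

-0.06

Colonization term: m·(1−p) = 0.863×0.2580 = 0.22265.
Extinction term: e·p = 0.28196.
dp/dt = 0.22265 − 0.28196 = -0.05931.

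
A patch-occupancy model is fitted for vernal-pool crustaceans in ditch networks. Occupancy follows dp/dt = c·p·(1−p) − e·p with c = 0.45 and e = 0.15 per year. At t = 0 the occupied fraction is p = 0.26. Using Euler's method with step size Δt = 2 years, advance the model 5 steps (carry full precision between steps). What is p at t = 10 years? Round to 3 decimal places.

0.637

Update rule: p ← p + [c·p·(1−p) − e·p]·Δt with Δt = 2.
t = 2: p = 0.26000 + (+0.09516) = 0.35516
t = 4: p = 0.35516 + (+0.09957) = 0.45473
t = 6: p = 0.45473 + (+0.08674) = 0.54147
t = 8: p = 0.54147 + (+0.06101) = 0.60248
t = 10: p = 0.60248 + (+0.03480) = 0.63728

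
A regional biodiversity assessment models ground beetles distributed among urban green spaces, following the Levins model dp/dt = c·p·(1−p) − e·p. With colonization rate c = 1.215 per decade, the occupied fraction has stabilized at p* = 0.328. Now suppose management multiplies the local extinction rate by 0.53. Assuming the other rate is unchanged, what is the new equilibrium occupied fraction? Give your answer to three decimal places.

Balance c(1−p*) = e gives e = 1.215×(1 − 0.32800) = 0.81648.
New p* = 1 − e/c = 1 − 0.43273/1.21500 = 0.64384.

0.644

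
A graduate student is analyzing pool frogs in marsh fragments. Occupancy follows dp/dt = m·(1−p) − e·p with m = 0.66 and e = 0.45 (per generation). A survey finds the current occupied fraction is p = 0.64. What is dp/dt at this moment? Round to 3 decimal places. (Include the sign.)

-0.050

Colonization term: m·(1−p) = 0.66×0.3600 = 0.23760.
Extinction term: e·p = 0.28800.
dp/dt = 0.23760 − 0.28800 = -0.05040.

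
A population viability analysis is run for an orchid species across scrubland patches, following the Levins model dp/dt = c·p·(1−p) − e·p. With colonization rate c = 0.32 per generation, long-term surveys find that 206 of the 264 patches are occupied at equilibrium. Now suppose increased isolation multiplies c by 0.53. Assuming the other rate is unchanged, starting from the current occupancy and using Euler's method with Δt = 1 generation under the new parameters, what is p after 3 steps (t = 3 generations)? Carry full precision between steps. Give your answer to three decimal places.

Observed p* = 206/264 = 0.78030.
Balance c(1−p*) = e gives e = 0.32×(1 − 0.78030) = 0.07030.
Starting from p₀ = 0.78030; update p ← p + (dp/dt)·Δt with the new parameters.
  1  |  dp/dt·Δt = -0.025783  |  p_1 = 0.754520
  2  |  dp/dt·Δt = -0.021632  |  p_2 = 0.732888
  3  |  dp/dt·Δt = -0.018323  |  p_3 = 0.714565

0.715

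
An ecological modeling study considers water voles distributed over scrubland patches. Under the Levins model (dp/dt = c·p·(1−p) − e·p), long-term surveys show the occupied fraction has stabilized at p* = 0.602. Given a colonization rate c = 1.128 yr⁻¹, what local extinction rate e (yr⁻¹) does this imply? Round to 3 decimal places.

At equilibrium c(1−p*) = e.
e = 1.128 × (1 − 0.602) = 1.128 × 0.3980 = 0.4489.

0.449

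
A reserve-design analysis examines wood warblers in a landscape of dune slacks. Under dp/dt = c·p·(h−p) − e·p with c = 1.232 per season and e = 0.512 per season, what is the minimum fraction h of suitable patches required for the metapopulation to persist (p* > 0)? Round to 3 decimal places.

p* = h − e/c is positive only when h > e/c.
h_min = e/c = 0.512/1.232 = 0.4156.

0.416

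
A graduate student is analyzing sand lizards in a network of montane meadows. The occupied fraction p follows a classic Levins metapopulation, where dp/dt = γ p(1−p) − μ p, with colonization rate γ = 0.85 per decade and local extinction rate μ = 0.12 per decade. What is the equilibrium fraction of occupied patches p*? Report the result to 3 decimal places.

0.859

Setting dp/dt = 0 and dividing through by p* gives γ·(1−p*) = μ.
So p* = 1 − μ/γ = 1 − 0.12/0.85 = 1 − 0.1412 = 0.8588.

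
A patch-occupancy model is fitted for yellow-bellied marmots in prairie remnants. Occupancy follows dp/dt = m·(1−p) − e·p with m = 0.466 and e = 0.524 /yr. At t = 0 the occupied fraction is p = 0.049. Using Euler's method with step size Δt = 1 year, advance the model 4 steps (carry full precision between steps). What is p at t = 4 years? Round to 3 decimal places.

0.471

Update rule: p ← p + [m·(1−p) − e·p]·Δt with Δt = 1.
step 1: Δp = +0.41749, p = 0.46649
step 2: Δp = +0.00417, p = 0.47066
step 3: Δp = +0.00004, p = 0.47071
step 4: Δp = +0.00000, p = 0.47071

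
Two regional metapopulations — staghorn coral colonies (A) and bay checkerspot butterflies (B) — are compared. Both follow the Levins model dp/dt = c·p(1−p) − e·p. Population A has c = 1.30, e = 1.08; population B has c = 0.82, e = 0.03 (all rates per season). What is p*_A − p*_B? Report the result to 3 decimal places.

-0.794

A: p*_A = 1 − 1.08/1.30 = 0.1692.
B: p*_B = 1 − 0.03/0.82 = 0.9634.
p*_A − p*_B = 0.1692 − 0.9634 = -0.7942.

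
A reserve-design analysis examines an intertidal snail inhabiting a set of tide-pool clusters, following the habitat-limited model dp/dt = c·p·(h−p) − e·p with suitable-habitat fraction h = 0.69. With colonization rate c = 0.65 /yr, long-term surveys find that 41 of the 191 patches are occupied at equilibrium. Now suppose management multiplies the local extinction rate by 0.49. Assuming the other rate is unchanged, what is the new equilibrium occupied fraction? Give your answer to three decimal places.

0.457

Observed p* = 41/191 = 0.21466.
Balance c(h−p*) = e gives e = 0.65×(0.69 − 0.21466) = 0.30897.
New p* = 0.69 − e/c = 0.69 − 0.15140/0.65000 = 0.45708.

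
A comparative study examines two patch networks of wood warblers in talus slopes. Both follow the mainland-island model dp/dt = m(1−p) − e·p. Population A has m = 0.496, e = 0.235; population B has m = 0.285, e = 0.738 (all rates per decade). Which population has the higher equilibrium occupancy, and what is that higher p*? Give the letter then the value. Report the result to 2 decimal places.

A: p*_A = m/(m+e) = 0.496/0.7310 = 0.6785.
B: p*_B = 0.285/1.0230 = 0.2786.
A is higher at 0.6785.

A, 0.68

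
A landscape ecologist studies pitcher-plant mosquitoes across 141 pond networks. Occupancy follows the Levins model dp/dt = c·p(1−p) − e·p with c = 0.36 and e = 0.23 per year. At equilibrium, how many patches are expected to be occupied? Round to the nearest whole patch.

p* = 1 − e/c = 1 − 0.23/0.36 = 0.3611.
Expected occupied patches = N × p* = 141 × 0.3611 = 50.92 ≈ 51.

51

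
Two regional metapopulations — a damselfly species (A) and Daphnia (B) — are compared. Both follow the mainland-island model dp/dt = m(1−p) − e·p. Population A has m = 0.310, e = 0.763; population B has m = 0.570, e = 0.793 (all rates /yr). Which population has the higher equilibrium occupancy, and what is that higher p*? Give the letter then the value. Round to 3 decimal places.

A: p*_A = m/(m+e) = 0.310/1.0730 = 0.2889.
B: p*_B = 0.570/1.3630 = 0.4182.
B is higher at 0.4182.

B, 0.418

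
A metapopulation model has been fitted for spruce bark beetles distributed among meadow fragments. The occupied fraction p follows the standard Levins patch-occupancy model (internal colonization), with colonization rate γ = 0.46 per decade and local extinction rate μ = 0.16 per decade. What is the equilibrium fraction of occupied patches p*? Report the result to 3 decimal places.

At equilibrium, colonization balances extinction: γ·p*·(1−p*) = μ·p*.
So p* = 1 − μ/γ = 1 − 0.16/0.46 = 1 − 0.3478 = 0.6522.

0.652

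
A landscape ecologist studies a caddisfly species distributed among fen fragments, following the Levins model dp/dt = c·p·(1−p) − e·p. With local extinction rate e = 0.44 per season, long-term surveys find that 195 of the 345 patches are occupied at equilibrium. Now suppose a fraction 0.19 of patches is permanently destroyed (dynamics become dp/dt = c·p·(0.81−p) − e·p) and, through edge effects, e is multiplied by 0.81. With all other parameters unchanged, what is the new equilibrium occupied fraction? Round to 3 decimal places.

Observed p* = 195/345 = 0.56522.
Balance c(1−p*) = e gives c = e/(1 − 0.56522) = 0.44/0.43478 = 1.01201.
New p* = 0.81 − e/c = 0.81 − 0.35640/1.01201 = 0.45783.

0.458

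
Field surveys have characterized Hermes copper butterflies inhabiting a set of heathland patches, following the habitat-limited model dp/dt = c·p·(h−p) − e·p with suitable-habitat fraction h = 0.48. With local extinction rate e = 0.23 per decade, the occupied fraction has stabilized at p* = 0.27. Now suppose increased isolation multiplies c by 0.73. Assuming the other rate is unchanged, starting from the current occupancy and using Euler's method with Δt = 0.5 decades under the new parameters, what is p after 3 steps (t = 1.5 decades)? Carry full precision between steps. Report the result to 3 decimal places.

Balance c(h−p*) = e gives c = e/(0.48 − 0.27000) = 0.23/0.21000 = 1.09524.
Starting from p₀ = 0.27000; update p ← p + (dp/dt)·Δt with the new parameters.
  1  |  dp/dt·Δt = -0.008383  |  p_1 = 0.261617
  2  |  dp/dt·Δt = -0.007246  |  p_2 = 0.254370
  3  |  dp/dt·Δt = -0.006309  |  p_3 = 0.248061

0.248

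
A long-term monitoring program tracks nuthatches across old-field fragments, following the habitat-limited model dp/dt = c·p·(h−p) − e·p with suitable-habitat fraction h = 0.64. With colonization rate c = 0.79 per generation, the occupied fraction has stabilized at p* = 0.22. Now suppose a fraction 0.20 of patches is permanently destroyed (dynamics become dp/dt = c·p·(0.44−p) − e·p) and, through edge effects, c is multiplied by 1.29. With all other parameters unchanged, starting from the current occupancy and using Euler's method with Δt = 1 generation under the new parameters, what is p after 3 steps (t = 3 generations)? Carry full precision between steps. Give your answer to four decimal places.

0.1679

Balance c(h−p*) = e gives e = 0.79×(0.64 − 0.22000) = 0.33180.
Starting from p₀ = 0.22000; update p ← p + (dp/dt)·Δt with the new parameters.
t = 1: p = 0.22000 + (-0.02367) = 0.19633
t = 2: p = 0.19633 + (-0.01639) = 0.17994
t = 3: p = 0.17994 + (-0.01202) = 0.16792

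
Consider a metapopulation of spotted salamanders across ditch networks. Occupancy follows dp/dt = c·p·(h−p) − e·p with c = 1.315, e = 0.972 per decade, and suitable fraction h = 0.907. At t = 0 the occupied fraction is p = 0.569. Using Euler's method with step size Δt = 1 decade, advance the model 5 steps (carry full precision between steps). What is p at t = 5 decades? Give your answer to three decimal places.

0.192

Update rule: p ← p + [c·p·(h−p) − e·p]·Δt with Δt = 1.
step 1: Δp = -0.30016, p = 0.26884
step 2: Δp = -0.03570, p = 0.23313
step 3: Δp = -0.02002, p = 0.21311
step 4: Δp = -0.01269, p = 0.20042
step 5: Δp = -0.00859, p = 0.19184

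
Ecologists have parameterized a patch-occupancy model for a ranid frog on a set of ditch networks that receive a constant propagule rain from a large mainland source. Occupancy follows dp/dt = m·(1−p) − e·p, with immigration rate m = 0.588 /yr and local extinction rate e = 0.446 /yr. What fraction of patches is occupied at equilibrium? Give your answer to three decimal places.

0.569

Setting dp/dt = 0: m − m·p* = e·p*, so m = (m+e)·p*.
p* = m/(m+e) = 0.588/(0.588+0.446) = 0.588/1.0340 = 0.5687.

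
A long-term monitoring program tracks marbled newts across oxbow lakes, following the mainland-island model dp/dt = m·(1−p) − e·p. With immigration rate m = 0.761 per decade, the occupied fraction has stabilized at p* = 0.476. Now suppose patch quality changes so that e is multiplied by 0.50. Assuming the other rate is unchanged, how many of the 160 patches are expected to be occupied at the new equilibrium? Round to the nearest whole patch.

103

Balance m(1−p*) = e·p* gives e = m(1−p*)/p* = 0.761×0.52400/0.47600 = 0.83774.
New p* = m/(m+e) = 0.76100/(0.76100+0.41887) = 0.64499.
Expected occupied = 160 × 0.64499 = 103.20 ≈ 103.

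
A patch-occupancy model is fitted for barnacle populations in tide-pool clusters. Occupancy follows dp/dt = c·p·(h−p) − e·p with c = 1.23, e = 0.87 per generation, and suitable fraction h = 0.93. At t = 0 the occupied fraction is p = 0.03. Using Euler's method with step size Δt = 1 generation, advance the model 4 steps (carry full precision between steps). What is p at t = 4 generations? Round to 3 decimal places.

0.067

Update rule: p ← p + [c·p·(h−p) − e·p]·Δt with Δt = 1.
step 1: Δp = +0.00711, p = 0.03711
step 2: Δp = +0.00847, p = 0.04558
step 3: Δp = +0.00993, p = 0.05551
step 4: Δp = +0.01141, p = 0.06692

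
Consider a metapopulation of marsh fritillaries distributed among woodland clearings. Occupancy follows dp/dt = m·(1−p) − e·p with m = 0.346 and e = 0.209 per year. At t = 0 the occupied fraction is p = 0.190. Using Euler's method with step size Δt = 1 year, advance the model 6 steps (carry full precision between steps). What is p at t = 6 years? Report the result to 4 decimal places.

0.6201

Update rule: p ← p + [m·(1−p) − e·p]·Δt with Δt = 1.
step 1: Δp = +0.24055, p = 0.43055
step 2: Δp = +0.10704, p = 0.53759
step 3: Δp = +0.04763, p = 0.58523
step 4: Δp = +0.02120, p = 0.60643
step 5: Δp = +0.00943, p = 0.61586
step 6: Δp = +0.00420, p = 0.62006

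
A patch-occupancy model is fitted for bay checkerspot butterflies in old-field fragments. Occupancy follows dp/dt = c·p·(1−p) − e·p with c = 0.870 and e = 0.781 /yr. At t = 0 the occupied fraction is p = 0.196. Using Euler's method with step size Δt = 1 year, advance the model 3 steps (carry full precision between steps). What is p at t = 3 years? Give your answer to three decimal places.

0.158

Update rule: p ← p + [c·p·(1−p) − e·p]·Δt with Δt = 1.
  1  |  dp/dt·Δt = -0.015978  |  p_1 = 0.180022
  2  |  dp/dt·Δt = -0.012173  |  p_2 = 0.167849
  3  |  dp/dt·Δt = -0.009572  |  p_3 = 0.158277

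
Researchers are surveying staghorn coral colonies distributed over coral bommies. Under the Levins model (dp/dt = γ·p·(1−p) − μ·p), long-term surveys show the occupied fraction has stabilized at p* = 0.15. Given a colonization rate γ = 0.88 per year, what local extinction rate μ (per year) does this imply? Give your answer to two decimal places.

At equilibrium γ(1−p*) = μ.
μ = 0.88 × (1 − 0.15) = 0.88 × 0.8500 = 0.7480.

0.75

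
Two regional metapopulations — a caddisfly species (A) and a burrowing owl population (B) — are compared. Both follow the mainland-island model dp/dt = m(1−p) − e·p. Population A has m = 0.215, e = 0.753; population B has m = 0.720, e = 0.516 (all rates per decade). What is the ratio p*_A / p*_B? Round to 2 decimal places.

A: p*_A = m/(m+e) = 0.215/0.9680 = 0.2221.
B: p*_B = 0.720/1.2360 = 0.5825.
p*_A / p*_B = 0.2221/0.5825 = 0.3813.

0.38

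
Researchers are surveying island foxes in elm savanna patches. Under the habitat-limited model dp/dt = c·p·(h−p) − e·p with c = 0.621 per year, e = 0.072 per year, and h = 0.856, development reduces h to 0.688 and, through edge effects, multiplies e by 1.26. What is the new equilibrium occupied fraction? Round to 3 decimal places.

0.542

Before: p* = h − e/c = 0.856 − 0.072/0.621 = 0.856 − 0.1159 = 0.7401.
After: c = 0.621, e = 0.09072, h = 0.688; p* = 0.688 − 0.09072/0.621 = 0.5419.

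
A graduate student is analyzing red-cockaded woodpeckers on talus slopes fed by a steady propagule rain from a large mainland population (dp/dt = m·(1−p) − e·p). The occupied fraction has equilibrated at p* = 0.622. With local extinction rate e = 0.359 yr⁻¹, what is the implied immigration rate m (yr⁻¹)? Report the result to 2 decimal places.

0.59

At equilibrium m(1−p*) = e·p*, so m = e·p*/(1−p*).
m = 0.359 × 0.622 / 0.3780 = 0.2233/0.3780 = 0.5907.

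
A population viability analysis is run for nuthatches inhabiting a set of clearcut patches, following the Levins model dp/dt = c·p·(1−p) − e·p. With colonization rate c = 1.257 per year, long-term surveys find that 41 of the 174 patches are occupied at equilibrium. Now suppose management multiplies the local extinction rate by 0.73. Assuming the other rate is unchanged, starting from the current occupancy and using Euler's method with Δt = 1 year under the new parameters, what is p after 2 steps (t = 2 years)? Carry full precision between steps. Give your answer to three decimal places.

0.351

Observed p* = 41/174 = 0.23563.
Balance c(1−p*) = e gives e = 1.257×(1 − 0.23563) = 0.96081.
Starting from p₀ = 0.23563; update p ← p + (dp/dt)·Δt with the new parameters.
p: 0.23563 → 0.29676  (Δp = +0.06113)
p: 0.29676 → 0.35094  (Δp = +0.05418)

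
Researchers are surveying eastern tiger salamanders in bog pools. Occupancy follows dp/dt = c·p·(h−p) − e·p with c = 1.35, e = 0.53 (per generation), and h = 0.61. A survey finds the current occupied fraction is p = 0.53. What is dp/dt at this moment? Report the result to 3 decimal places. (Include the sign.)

-0.224

Colonization term: c·p·(h−p) = 1.35×0.53×0.0800 = 0.05724.
Extinction term: e·p = 0.28090.
dp/dt = 0.05724 − 0.28090 = -0.22366.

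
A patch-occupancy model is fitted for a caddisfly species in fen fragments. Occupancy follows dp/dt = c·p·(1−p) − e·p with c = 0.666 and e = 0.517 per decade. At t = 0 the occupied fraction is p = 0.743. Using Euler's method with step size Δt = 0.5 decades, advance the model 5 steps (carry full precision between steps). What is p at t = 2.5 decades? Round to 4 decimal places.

0.4071

Update rule: p ← p + [c·p·(1−p) − e·p]·Δt with Δt = 0.5.
t = 0.5: p = 0.74300 + (-0.12848) = 0.61452
t = 1: p = 0.61452 + (-0.07997) = 0.53455
t = 1.5: p = 0.53455 + (-0.05533) = 0.47922
t = 2: p = 0.47922 + (-0.04077) = 0.43845
t = 2.5: p = 0.43845 + (-0.03135) = 0.40710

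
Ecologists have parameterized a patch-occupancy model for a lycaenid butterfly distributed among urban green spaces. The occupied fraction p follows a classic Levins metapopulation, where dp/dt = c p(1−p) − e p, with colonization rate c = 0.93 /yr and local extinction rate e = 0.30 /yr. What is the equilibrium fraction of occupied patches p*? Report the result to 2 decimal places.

0.68

At equilibrium, colonization balances extinction: c·p*·(1−p*) = e·p*.
So p* = 1 − e/c = 1 − 0.30/0.93 = 1 − 0.3226 = 0.6774.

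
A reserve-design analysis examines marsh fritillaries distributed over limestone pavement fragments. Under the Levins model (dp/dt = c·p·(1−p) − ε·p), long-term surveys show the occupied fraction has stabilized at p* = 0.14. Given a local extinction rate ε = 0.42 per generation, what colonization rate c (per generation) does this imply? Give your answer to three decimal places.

At equilibrium c(1−p*) = ε, so c = ε/(1−p*).
c = 0.42/(1 − 0.14) = 0.42/0.8600 = 0.4884.

0.488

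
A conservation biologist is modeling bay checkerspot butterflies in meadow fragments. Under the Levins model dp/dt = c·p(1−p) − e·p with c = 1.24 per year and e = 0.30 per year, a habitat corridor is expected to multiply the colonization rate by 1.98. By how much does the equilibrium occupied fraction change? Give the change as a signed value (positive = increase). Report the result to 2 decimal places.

Before: p* = 1 − 0.30/1.24 = 0.7581.
After the change, c = 2.4552, e = 0.3, so p* = 1 − 0.3/2.4552 = 0.8778.
Δp* = 0.8778 − 0.7581 = +0.1197.

0.12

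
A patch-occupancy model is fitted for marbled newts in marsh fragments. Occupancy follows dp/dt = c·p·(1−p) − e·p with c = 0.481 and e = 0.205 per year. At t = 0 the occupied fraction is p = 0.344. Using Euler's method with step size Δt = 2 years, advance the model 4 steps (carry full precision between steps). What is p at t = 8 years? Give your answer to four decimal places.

0.5495

Update rule: p ← p + [c·p·(1−p) − e·p]·Δt with Δt = 2.
step 1: Δp = +0.07605, p = 0.42005
step 2: Δp = +0.06213, p = 0.48218
step 3: Δp = +0.04250, p = 0.52468
step 4: Δp = +0.02480, p = 0.54948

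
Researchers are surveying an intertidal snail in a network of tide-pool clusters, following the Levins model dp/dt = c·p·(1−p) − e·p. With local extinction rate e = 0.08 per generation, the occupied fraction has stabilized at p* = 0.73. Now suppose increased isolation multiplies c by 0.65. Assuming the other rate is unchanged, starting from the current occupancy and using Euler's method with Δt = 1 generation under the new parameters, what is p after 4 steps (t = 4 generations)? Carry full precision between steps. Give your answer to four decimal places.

0.6659

Balance c(1−p*) = e gives c = e/(1 − 0.73000) = 0.08/0.27000 = 0.29630.
Starting from p₀ = 0.73000; update p ← p + (dp/dt)·Δt with the new parameters.
p: 0.73000 → 0.70956  (Δp = -0.02044)
p: 0.70956 → 0.69249  (Δp = -0.01707)
p: 0.69249 → 0.67810  (Δp = -0.01439)
p: 0.67810 → 0.66589  (Δp = -0.01221)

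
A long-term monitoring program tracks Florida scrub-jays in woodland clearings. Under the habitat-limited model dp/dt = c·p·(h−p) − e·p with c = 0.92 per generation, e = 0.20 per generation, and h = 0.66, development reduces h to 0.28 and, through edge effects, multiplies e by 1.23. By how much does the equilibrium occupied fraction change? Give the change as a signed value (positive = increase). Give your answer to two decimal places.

Before: p* = h − e/c = 0.66 − 0.20/0.92 = 0.66 − 0.2174 = 0.4426.
After: c = 0.92, e = 0.246, h = 0.28; p* = 0.28 − 0.246/0.92 = 0.0126.
Δp* = 0.0126 − 0.4426 = -0.4300.

-0.43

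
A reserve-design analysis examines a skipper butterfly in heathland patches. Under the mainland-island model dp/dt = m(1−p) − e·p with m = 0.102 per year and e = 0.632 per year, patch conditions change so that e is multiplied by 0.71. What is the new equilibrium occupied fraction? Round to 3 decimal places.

Before: p* = 0.102/(0.102+0.632) = 0.1390.
After: m = 0.102, e = 0.44872; p* = 0.102/0.5507 = 0.1852.

0.185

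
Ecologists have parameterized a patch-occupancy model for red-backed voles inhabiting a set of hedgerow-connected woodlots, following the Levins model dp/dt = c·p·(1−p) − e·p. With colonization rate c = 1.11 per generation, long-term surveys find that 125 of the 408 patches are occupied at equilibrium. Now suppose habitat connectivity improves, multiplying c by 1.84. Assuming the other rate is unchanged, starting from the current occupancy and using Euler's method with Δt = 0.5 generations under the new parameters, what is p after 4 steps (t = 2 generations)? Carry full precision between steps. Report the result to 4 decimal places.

0.5961

Observed p* = 125/408 = 0.30637.
Balance c(1−p*) = e gives e = 1.11×(1 − 0.30637) = 0.76993.
Starting from p₀ = 0.30637; update p ← p + (dp/dt)·Δt with the new parameters.
p: 0.30637 → 0.40544  (Δp = +0.09907)
p: 0.40544 → 0.49553  (Δp = +0.09009)
p: 0.49553 → 0.56005  (Δp = +0.06452)
p: 0.56005 → 0.59607  (Δp = +0.03602)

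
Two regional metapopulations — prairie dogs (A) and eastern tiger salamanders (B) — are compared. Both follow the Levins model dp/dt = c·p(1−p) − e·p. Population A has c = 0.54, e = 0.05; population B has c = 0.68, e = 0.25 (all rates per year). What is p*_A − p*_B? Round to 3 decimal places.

A: p*_A = 1 − 0.05/0.54 = 0.9074.
B: p*_B = 1 − 0.25/0.68 = 0.6324.
p*_A − p*_B = 0.9074 − 0.6324 = 0.2751.

0.275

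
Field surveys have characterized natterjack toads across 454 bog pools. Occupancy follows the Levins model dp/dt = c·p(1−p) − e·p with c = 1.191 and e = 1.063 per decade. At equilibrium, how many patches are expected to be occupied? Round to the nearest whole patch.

p* = 1 − e/c = 1 − 1.063/1.191 = 0.1075.
Expected occupied patches = N × p* = 454 × 0.1075 = 48.79 ≈ 49.

49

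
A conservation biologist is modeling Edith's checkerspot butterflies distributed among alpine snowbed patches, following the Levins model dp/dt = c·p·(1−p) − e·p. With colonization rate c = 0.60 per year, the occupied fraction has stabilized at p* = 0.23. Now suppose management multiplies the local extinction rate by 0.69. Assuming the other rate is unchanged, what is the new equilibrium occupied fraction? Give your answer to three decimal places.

0.469

Balance c(1−p*) = e gives e = 0.60×(1 − 0.23000) = 0.46200.
New p* = 1 − e/c = 1 − 0.31878/0.60000 = 0.46870.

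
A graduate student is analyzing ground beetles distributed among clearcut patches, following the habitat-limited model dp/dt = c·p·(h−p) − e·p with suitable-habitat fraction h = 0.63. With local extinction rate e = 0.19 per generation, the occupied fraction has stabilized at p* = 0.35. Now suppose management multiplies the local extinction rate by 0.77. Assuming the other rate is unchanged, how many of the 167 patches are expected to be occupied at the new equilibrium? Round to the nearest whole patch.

69

Balance c(h−p*) = e gives c = e/(0.63 − 0.35000) = 0.19/0.28000 = 0.67857.
New p* = 0.63 − e/c = 0.63 − 0.14630/0.67857 = 0.41440.
Expected occupied = 167 × 0.41440 = 69.20 ≈ 69.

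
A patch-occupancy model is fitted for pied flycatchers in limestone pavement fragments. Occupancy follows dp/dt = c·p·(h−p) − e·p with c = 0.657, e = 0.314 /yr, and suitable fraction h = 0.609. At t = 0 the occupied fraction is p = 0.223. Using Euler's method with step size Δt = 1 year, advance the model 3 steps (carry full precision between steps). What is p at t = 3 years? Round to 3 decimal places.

Update rule: p ← p + [c·p·(h−p) − e·p]·Δt with Δt = 1.
  1  |  dp/dt·Δt = -0.013469  |  p_1 = 0.209531
  2  |  dp/dt·Δt = -0.010801  |  p_2 = 0.198730
  3  |  dp/dt·Δt = -0.008834  |  p_3 = 0.189896

0.190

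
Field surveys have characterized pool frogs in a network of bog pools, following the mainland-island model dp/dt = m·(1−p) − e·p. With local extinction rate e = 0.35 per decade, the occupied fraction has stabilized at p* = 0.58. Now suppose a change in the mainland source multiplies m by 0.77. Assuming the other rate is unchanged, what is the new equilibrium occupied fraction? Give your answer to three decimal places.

Balance m(1−p*) = e·p* gives m = e·p*/(1−p*) = 0.35×0.58000/0.42000 = 0.48333.
New p* = m/(m+e) = 0.37216/(0.37216+0.35000) = 0.51534.

0.515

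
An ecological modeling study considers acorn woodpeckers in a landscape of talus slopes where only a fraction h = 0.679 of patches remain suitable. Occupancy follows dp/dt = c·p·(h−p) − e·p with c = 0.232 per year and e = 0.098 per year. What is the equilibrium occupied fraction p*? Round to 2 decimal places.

Setting dp/dt = 0 and dividing by p* gives c·(h−p*) = e.
So p* = h − e/c = 0.679 − 0.098/0.232 = 0.679 − 0.4224 = 0.2566.

0.26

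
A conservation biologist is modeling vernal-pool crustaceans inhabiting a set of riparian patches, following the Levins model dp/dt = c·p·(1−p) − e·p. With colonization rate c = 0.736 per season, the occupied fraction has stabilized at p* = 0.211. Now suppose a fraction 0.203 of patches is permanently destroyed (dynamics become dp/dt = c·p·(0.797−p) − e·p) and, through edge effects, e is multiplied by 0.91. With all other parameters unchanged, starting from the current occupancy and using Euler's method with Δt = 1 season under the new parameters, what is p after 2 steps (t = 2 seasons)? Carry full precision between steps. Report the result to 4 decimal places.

0.1749

Balance c(1−p*) = e gives e = 0.736×(1 − 0.21100) = 0.58070.
Starting from p₀ = 0.21100; update p ← p + (dp/dt)·Δt with the new parameters.
t = 1: p = 0.21100 + (-0.02050) = 0.19050
t = 2: p = 0.19050 + (-0.01563) = 0.17487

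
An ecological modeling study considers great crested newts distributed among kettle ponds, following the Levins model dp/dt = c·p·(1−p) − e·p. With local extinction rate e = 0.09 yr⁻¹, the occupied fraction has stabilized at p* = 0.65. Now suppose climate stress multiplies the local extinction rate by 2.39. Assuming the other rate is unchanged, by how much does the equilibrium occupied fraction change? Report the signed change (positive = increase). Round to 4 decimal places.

-0.4865

Balance c(1−p*) = e gives c = e/(1 − 0.65000) = 0.09/0.35000 = 0.25714.
New p* = 1 − e/c = 1 − 0.21510/0.25714 = 0.16349.
Δp* = 0.16349 − 0.65000 = -0.48651.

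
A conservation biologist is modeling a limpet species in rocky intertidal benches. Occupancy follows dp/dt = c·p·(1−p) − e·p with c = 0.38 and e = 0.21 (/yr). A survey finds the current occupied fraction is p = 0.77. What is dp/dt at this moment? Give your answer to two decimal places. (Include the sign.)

-0.09

Colonization term: c·p·(1−p) = 0.38×0.77×0.2300 = 0.06730.
Extinction term: e·p = 0.16170.
dp/dt = 0.06730 − 0.16170 = -0.09440.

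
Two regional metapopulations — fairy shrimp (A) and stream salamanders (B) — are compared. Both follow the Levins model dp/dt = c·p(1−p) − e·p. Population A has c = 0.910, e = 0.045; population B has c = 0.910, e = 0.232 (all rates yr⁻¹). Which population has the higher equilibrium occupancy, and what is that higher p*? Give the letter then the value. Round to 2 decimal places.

A: p*_A = 1 − 0.045/0.910 = 0.9505.
B: p*_B = 1 − 0.232/0.910 = 0.7451.
A is higher at 0.9505.

A, 0.95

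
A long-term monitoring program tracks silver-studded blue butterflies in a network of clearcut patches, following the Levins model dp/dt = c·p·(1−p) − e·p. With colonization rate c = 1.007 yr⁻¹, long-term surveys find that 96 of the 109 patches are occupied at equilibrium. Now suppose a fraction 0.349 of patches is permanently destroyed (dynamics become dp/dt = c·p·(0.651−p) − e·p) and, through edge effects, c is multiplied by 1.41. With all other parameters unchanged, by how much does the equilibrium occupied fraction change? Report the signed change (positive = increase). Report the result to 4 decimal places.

Observed p* = 96/109 = 0.88073.
Balance c(1−p*) = e gives e = 1.007×(1 − 0.88073) = 0.12010.
New p* = 0.651 − e/c = 0.651 − 0.12010/1.41987 = 0.56641.
Δp* = 0.56641 − 0.88073 = -0.31432.

-0.3143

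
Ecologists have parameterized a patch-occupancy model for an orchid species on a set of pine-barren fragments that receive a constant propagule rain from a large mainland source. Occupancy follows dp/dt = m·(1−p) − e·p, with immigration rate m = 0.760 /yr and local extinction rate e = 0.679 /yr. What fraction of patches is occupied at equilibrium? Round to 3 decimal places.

At equilibrium the propagule rain into empty patches balances local extinction: m(1−p*) = e·p*.
p* = m/(m+e) = 0.760/(0.760+0.679) = 0.760/1.4390 = 0.5281.

0.528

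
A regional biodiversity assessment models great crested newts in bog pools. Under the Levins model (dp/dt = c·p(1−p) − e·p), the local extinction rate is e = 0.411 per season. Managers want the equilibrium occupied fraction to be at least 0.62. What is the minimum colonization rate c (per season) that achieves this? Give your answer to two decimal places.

p* = 1 − e/c ≥ 0.62 requires e/c ≤ 0.3800, i.e. c ≥ e/0.3800.
c_min = 0.411/0.3800 = 1.0816.

1.08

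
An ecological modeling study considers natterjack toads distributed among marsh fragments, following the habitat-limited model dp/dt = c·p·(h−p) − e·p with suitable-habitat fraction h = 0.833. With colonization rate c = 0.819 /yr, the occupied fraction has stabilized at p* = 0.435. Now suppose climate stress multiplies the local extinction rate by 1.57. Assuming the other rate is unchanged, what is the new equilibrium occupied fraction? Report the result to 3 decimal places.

Balance c(h−p*) = e gives e = 0.819×(0.833 − 0.43500) = 0.32596.
New p* = 0.833 − e/c = 0.833 − 0.51176/0.81900 = 0.20814.

0.208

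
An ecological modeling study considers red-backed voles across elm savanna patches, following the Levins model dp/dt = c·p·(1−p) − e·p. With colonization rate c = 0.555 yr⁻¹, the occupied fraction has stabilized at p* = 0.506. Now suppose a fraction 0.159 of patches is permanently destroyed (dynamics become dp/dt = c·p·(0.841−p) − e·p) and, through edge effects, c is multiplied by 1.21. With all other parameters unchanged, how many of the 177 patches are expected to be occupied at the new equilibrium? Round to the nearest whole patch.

Balance c(1−p*) = e gives e = 0.555×(1 − 0.50600) = 0.27417.
New p* = 0.841 − e/c = 0.841 − 0.27417/0.67155 = 0.43274.
Expected occupied = 177 × 0.43274 = 76.59 ≈ 77.

77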